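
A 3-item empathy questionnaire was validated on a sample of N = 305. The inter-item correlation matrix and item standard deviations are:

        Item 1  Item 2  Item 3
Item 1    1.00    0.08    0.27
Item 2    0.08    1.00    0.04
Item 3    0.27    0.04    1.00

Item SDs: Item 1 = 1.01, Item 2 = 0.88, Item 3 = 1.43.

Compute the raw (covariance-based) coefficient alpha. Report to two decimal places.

Σσ²ᵢ = 1.01² + 0.88² + 1.43² = 3.8394
Covariances σ_ij = r_ij · s_i · s_j:
  σ(Item 1,Item 2) = 0.08 × 1.01 × 0.88 = 0.0711
  σ(Item 1,Item 3) = 0.27 × 1.01 × 1.43 = 0.3900
  σ(Item 2,Item 3) = 0.04 × 0.88 × 1.43 = 0.0503
σ²_T = Σσ²ᵢ + 2·Σσ_ij = 3.8394 + 2 × 0.5114 = 4.8622
α = (3/2)·(1 − 3.8394/4.8622) = 0.32

α = 0.32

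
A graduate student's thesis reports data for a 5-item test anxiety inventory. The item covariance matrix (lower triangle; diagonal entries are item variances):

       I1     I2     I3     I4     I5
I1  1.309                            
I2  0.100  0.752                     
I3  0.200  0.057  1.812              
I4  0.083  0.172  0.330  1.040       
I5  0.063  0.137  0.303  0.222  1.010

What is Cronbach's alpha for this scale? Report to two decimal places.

α = 0.45

Σσᵢ² = 1.309 + 0.752 + 1.812 + 1.040 + 1.010 = 5.923
Sum of the distinct covariances = 1.667
σ²_total = 5.923 + 2 × 1.667 = 9.257
α = (k/(k−1))·(1 − Σσᵢ²/σ²_total) = (5/4)·(1 − 5.923/9.257) = 0.45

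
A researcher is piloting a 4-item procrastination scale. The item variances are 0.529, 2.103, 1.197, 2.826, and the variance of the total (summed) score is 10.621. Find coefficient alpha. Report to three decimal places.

sum of item variances = 0.529 + 2.103 + 1.197 + 2.826 = 6.655
α = (k/(k−1))·(1 − sum of item variances/Var(T)) = (4/3)·(1 − 6.655/10.621) = 0.498

coefficient alpha = 0.498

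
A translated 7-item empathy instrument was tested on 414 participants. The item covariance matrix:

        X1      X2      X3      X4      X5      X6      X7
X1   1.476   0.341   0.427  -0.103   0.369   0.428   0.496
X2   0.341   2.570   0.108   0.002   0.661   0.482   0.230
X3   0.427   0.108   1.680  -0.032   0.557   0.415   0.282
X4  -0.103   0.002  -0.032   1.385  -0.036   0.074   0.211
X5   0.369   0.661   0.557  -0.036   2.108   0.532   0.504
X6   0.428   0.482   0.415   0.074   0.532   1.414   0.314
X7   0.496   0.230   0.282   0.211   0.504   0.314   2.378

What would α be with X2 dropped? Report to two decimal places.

Remaining items: X1, X3, X4, X5, X6, X7 (k = 6).
sum of item variances = 1.476 + 1.680 + 1.385 + 2.108 + 1.414 + 2.378 = 10.441
Var(T) = 10.441 + 2 × 4.438 = 19.317
α (item deleted) = (6/5)·(1 − 10.441/19.317) = 0.55

α = 0.55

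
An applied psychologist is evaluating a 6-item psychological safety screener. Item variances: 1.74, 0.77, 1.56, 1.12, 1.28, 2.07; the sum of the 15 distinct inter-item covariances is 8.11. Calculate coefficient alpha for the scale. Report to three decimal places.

Σσ²ᵢ = 1.74 + 0.77 + 1.56 + 1.12 + 1.28 + 2.07 = 8.54
Sum of distinct covariances = 8.11
Var(T) = Σσ²ᵢ + 2·Σcov = 8.54 + 2 × 8.11 = 24.76
α = (6/5)·(1 − 8.54/24.76) = 0.786

α = 0.786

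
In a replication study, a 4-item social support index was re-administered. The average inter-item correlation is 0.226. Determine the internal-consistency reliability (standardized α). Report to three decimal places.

Standardized α = k·r̄ / (1 + (k−1)·r̄) = 4 × 0.226 / (1 + 3 × 0.226)
  = 0.9040 / 1.6780 = 0.539

α = 0.539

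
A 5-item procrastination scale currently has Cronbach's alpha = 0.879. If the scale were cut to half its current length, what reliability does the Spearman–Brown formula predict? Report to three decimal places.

predicted reliability = 0.784

Length factor m = 1/2
α' = m·α / (1 − (1−m)·α)
   = 1/2 × 0.879 / (1 − (1 − 1/2) × 0.879)
   = 0.4395 / 0.5605 = 0.784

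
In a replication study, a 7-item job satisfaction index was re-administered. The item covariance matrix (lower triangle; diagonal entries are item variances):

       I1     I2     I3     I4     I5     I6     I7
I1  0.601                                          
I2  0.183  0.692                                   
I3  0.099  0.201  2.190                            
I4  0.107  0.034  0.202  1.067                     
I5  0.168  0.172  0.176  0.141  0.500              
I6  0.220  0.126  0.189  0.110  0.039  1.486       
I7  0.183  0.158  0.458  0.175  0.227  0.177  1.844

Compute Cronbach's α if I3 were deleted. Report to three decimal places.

Remaining items: I1, I2, I4, I5, I6, I7 (k = 6).
ΣVar(i) = 0.601 + 0.692 + 1.067 + 0.500 + 1.486 + 1.844 = 6.190
Var(T) = 6.190 + 2 × 2.220 = 10.630
α (item deleted) = (6/5)·(1 − 6.190/10.630) = 0.501

Cronbach's α = 0.501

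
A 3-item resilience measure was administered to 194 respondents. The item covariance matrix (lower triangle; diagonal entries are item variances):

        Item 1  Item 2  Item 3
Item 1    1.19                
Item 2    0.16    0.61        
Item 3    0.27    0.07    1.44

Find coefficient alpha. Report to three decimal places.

ΣVar(i) = 1.19 + 0.61 + 1.44 = 3.24
Sum of the distinct covariances = 0.50
Var(T) = 3.24 + 2 × 0.50 = 4.24
α = (k/(k−1))·(1 − ΣVar(i)/Var(T)) = (3/2)·(1 − 3.24/4.24) = 0.354

coefficient alpha = 0.354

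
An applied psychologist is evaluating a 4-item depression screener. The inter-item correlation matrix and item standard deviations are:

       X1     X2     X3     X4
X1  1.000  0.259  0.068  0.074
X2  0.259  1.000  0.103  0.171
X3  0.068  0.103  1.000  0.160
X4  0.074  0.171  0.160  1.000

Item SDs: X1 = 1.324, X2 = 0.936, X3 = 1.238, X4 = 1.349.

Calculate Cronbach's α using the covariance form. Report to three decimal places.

Σσ²ᵢ = 1.324² + 0.936² + 1.238² + 1.349² = 5.9815
Covariances σ_ij = r_ij · s_i · s_j:
  σ(X1,X2) = 0.259 × 1.324 × 0.936 = 0.3210
  σ(X1,X3) = 0.068 × 1.324 × 1.238 = 0.1115
  σ(X1,X4) = 0.074 × 1.324 × 1.349 = 0.1322
  σ(X2,X3) = 0.103 × 0.936 × 1.238 = 0.1194
  σ(X2,X4) = 0.171 × 0.936 × 1.349 = 0.2159
  σ(X3,X4) = 0.160 × 1.238 × 1.349 = 0.2672
σ²_T = Σσ²ᵢ + 2·Σσ_ij = 5.9815 + 2 × 1.1672 = 8.3159
α = (4/3)·(1 − 5.9815/8.3159) = 0.374

Cronbach's α = 0.374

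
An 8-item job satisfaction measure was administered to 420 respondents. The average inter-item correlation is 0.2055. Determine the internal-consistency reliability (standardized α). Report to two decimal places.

Standardized α = k·r̄ / (1 + (k−1)·r̄) = 8 × 0.2055 / (1 + 7 × 0.2055)
  = 1.6440 / 2.4385 = 0.67

α = 0.67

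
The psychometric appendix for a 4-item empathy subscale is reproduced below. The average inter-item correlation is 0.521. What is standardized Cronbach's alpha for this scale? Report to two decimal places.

Standardized α = k·r̄ / (1 + (k−1)·r̄) = 4 × 0.521 / (1 + 3 × 0.521)
  = 2.0840 / 2.5630 = 0.81

standardized Cronbach's alpha = 0.81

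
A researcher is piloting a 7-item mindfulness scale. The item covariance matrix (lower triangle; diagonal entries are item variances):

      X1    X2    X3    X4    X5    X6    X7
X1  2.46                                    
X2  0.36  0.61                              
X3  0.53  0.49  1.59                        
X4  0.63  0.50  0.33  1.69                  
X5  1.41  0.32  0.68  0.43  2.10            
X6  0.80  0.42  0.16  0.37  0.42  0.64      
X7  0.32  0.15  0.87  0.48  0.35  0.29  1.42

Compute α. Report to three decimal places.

ΣVar(i) = 2.46 + 0.61 + 1.59 + 1.69 + 2.10 + 0.64 + 1.42 = 10.51
Sum of the distinct covariances = 10.31
σ²_total = 10.51 + 2 × 10.31 = 31.13
α = (k/(k−1))·(1 − ΣVar(i)/σ²_total) = (7/6)·(1 − 10.51/31.13) = 0.773

α = 0.773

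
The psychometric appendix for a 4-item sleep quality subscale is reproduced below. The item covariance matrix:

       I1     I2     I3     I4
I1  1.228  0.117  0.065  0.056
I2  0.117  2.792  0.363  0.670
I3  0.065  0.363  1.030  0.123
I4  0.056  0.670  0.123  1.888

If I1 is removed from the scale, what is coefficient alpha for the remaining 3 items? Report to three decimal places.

Remaining items: I2, I3, I4 (k = 3).
ΣVar(i) = 2.792 + 1.030 + 1.888 = 5.710
total variance = 5.710 + 2 × 1.156 = 8.022
α (item deleted) = (3/2)·(1 − 5.710/8.022) = 0.432

α = 0.432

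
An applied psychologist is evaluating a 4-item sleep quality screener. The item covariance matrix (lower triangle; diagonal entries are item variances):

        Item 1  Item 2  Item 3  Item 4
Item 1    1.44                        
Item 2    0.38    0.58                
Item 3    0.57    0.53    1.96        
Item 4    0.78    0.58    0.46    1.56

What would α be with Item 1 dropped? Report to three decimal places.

Remaining items: Item 2, Item 3, Item 4 (k = 3).
sum of item variances = 0.58 + 1.96 + 1.56 = 4.10
total variance = 4.10 + 2 × 1.57 = 7.24
α (item deleted) = (3/2)·(1 − 4.10/7.24) = 0.651

α = 0.651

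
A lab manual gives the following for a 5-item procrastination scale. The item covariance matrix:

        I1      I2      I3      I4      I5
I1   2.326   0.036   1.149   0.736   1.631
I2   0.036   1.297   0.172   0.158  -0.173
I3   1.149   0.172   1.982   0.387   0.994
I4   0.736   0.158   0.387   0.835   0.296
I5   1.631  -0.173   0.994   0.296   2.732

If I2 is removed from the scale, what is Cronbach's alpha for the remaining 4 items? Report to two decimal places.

Cronbach's alpha = 0.76

Remaining items: I1, I3, I4, I5 (k = 4).
Σσᵢ² = 2.326 + 1.982 + 0.835 + 2.732 = 7.875
σ²_total = 7.875 + 2 × 5.193 = 18.261
α (item deleted) = (4/3)·(1 − 7.875/18.261) = 0.76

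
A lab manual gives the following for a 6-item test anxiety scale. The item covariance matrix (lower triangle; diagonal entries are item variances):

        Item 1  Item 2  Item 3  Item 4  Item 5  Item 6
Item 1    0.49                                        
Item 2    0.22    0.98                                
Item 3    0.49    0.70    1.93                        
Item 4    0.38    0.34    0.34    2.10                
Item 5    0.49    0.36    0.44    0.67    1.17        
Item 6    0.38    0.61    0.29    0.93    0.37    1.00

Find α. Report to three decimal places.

α = 0.776

ΣVar(i) = 0.49 + 0.98 + 1.93 + 2.10 + 1.17 + 1.00 = 7.67
Sum of off-diagonal covariances = 7.01
σ²_total = 7.67 + 2 × 7.01 = 21.69
α = (k/(k−1))·(1 − ΣVar(i)/σ²_total) = (6/5)·(1 − 7.67/21.69) = 0.776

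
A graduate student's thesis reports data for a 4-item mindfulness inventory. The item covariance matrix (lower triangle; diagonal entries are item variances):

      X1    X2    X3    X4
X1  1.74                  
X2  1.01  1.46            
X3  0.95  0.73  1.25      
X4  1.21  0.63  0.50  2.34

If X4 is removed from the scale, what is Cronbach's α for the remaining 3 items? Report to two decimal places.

α = 0.82

Remaining items: X1, X2, X3 (k = 3).
ΣVar(i) = 1.74 + 1.46 + 1.25 = 4.45
total variance = 4.45 + 2 × 2.69 = 9.83
α (item deleted) = (3/2)·(1 − 4.45/9.83) = 0.82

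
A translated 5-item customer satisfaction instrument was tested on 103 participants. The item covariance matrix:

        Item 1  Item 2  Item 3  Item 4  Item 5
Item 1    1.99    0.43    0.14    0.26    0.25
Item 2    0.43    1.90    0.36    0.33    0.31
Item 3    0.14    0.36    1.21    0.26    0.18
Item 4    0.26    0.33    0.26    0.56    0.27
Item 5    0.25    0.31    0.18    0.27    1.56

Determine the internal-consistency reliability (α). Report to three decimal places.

Σσ²ᵢ = 1.99 + 1.90 + 1.21 + 0.56 + 1.56 = 7.22
Σ_{i<j} σ_ij = 2.79
σ²_T = 7.22 + 2 × 2.79 = 12.80
α = (k/(k−1))·(1 − Σσ²ᵢ/σ²_T) = (5/4)·(1 − 7.22/12.80) = 0.545

α = 0.545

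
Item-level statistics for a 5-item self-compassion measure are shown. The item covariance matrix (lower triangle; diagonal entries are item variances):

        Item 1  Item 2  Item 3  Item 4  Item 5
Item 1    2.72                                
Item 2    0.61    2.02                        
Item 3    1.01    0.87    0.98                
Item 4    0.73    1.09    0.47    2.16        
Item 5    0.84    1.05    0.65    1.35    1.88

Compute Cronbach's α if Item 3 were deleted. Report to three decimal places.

Remaining items: Item 1, Item 2, Item 4, Item 5 (k = 4).
Σσ²ᵢ = 2.72 + 2.02 + 2.16 + 1.88 = 8.78
total variance = 8.78 + 2 × 5.67 = 20.12
α (item deleted) = (4/3)·(1 − 8.78/20.12) = 0.751

α = 0.751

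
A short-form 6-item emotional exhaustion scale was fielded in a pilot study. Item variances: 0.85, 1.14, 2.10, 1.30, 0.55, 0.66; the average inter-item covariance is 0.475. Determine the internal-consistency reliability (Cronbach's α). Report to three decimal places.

ΣVar(i) = 0.85 + 1.14 + 2.10 + 1.30 + 0.55 + 0.66 = 6.60
Sum of the 15 distinct covariances = 15 × 0.475 = 7.125
Var(T) = ΣVar(i) + 2·Σcov = 6.60 + 2 × 7.125 = 20.850
α = (6/5)·(1 − 6.60/20.850) = 0.820

α = 0.820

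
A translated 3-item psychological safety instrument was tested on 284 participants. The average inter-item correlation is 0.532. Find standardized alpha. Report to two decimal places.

α = 0.77

Standardized α = k·r̄ / (1 + (k−1)·r̄) = 3 × 0.532 / (1 + 2 × 0.532)
  = 1.5960 / 2.0640 = 0.77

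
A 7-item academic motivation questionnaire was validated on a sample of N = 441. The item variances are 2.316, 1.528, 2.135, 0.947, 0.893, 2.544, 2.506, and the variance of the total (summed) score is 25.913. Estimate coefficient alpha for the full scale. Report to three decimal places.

Σσ²ᵢ = 2.316 + 1.528 + 2.135 + 0.947 + 0.893 + 2.544 + 2.506 = 12.869
α = (k/(k−1))·(1 − Σσ²ᵢ/σ²_T) = (7/6)·(1 − 12.869/25.913) = 0.587

α = 0.587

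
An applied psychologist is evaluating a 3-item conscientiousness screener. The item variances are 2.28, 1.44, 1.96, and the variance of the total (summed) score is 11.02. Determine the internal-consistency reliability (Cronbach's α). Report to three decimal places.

Σσᵢ² = 2.28 + 1.44 + 1.96 = 5.68
α = (k/(k−1))·(1 − Σσᵢ²/σ²_total) = (3/2)·(1 − 5.68/11.02) = 0.727

α = 0.727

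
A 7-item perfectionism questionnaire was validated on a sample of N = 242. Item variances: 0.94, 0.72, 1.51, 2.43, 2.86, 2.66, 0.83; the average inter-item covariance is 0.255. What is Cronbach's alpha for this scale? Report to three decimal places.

ΣVar(i) = 0.94 + 0.72 + 1.51 + 2.43 + 2.86 + 2.66 + 0.83 = 11.95
Sum of the 21 distinct covariances = 21 × 0.255 = 5.355
total variance = ΣVar(i) + 2·Σcov = 11.95 + 2 × 5.355 = 22.660
α = (7/6)·(1 − 11.95/22.660) = 0.551

Cronbach's alpha = 0.551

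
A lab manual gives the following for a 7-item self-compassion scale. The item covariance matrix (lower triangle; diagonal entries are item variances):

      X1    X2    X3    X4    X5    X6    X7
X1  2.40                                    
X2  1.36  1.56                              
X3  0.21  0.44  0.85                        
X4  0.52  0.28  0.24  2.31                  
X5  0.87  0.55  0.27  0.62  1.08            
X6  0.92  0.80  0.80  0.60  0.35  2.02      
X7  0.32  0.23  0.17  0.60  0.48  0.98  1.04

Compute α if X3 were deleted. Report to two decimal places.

α = 0.77

Remaining items: X1, X2, X4, X5, X6, X7 (k = 6).
Σσ²ᵢ = 2.40 + 1.56 + 2.31 + 1.08 + 2.02 + 1.04 = 10.41
σ²_total = 10.41 + 2 × 9.48 = 29.37
α (item deleted) = (6/5)·(1 − 10.41/29.37) = 0.77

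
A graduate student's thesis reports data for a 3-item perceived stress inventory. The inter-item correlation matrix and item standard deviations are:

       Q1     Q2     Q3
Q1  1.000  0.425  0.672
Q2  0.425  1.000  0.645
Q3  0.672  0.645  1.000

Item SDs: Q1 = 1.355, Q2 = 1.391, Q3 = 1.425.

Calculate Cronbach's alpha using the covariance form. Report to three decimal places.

Cronbach's alpha = 0.807

Σσ²ᵢ = 1.355² + 1.391² + 1.425² = 5.8015
Covariances σ_ij = r_ij · s_i · s_j:
  σ(Q1,Q2) = 0.425 × 1.355 × 1.391 = 0.8010
  σ(Q1,Q3) = 0.672 × 1.355 × 1.425 = 1.2975
  σ(Q2,Q3) = 0.645 × 1.391 × 1.425 = 1.2785
σ²_T = Σσ²ᵢ + 2·Σσ_ij = 5.8015 + 2 × 3.3770 = 12.5555
α = (3/2)·(1 − 5.8015/12.5555) = 0.807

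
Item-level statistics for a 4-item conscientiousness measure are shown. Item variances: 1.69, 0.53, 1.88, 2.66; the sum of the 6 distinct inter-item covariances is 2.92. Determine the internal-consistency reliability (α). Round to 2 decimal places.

α = 0.62

ΣVar(i) = 1.69 + 0.53 + 1.88 + 2.66 = 6.76
Sum of distinct covariances = 2.92
total variance = ΣVar(i) + 2·Σcov = 6.76 + 2 × 2.92 = 12.60
α = (4/3)·(1 − 6.76/12.60) = 0.62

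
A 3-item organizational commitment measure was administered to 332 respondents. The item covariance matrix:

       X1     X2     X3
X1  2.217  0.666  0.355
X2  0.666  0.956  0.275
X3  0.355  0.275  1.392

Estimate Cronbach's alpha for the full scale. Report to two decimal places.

Σσᵢ² = 2.217 + 0.956 + 1.392 = 4.565
Sum of the distinct covariances = 1.296
Var(T) = 4.565 + 2 × 1.296 = 7.157
α = (k/(k−1))·(1 − Σσᵢ²/Var(T)) = (3/2)·(1 − 4.565/7.157) = 0.54

α = 0.54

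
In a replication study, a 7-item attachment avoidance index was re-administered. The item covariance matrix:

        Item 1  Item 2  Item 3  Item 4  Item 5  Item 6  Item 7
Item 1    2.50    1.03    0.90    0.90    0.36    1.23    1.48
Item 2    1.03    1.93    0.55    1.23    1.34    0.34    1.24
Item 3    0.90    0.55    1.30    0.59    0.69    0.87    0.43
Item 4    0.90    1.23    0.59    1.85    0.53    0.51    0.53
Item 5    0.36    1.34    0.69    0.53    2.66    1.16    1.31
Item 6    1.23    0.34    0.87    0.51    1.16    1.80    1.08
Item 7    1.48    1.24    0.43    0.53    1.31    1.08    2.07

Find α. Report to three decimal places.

Σσᵢ² = 2.50 + 1.93 + 1.30 + 1.85 + 2.66 + 1.80 + 2.07 = 14.11
Sum of the distinct covariances = 18.30
σ²_total = 14.11 + 2 × 18.30 = 50.71
α = (k/(k−1))·(1 − Σσᵢ²/σ²_total) = (7/6)·(1 − 14.11/50.71) = 0.842

α = 0.842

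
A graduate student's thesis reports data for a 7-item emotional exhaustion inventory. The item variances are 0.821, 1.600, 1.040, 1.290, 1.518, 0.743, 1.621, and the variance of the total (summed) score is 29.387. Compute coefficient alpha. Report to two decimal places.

α = 0.82

Σσᵢ² = 0.821 + 1.600 + 1.040 + 1.290 + 1.518 + 0.743 + 1.621 = 8.633
α = (k/(k−1))·(1 − Σσᵢ²/σ²_T) = (7/6)·(1 − 8.633/29.387) = 0.82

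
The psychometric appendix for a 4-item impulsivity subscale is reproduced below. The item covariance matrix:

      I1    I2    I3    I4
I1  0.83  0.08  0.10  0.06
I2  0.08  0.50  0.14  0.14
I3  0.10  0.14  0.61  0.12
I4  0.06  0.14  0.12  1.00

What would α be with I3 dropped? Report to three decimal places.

α = 0.291

Remaining items: I1, I2, I4 (k = 3).
Σσ²ᵢ = 0.83 + 0.50 + 1.00 = 2.33
total variance = 2.33 + 2 × 0.28 = 2.89
α (item deleted) = (3/2)·(1 − 2.33/2.89) = 0.291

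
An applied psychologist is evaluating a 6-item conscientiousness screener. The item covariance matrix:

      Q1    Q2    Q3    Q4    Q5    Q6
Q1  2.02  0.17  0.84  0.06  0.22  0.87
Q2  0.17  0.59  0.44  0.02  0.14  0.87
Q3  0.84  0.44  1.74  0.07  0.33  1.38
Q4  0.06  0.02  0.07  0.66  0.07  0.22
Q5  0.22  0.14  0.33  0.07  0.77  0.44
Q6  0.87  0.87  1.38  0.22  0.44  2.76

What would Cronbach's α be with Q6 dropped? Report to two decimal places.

α = 0.56

Remaining items: Q1, Q2, Q3, Q4, Q5 (k = 5).
Σσ²ᵢ = 2.02 + 0.59 + 1.74 + 0.66 + 0.77 = 5.78
Var(T) = 5.78 + 2 × 2.36 = 10.50
α (item deleted) = (5/4)·(1 − 5.78/10.50) = 0.56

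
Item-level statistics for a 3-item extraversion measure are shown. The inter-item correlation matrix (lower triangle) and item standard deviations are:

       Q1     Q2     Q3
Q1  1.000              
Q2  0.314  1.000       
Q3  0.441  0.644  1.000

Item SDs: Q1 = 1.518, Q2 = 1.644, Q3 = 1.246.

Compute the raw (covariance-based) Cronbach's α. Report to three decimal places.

Cronbach's α = 0.709

Σσ²ᵢ = 1.518² + 1.644² + 1.246² = 6.5596
Covariances σ_ij = r_ij · s_i · s_j:
  σ(Q1,Q2) = 0.314 × 1.518 × 1.644 = 0.7836
  σ(Q1,Q3) = 0.441 × 1.518 × 1.246 = 0.8341
  σ(Q2,Q3) = 0.644 × 1.644 × 1.246 = 1.3192
σ²_T = Σσ²ᵢ + 2·Σσ_ij = 6.5596 + 2 × 2.9369 = 12.4334
α = (3/2)·(1 − 6.5596/12.4334) = 0.709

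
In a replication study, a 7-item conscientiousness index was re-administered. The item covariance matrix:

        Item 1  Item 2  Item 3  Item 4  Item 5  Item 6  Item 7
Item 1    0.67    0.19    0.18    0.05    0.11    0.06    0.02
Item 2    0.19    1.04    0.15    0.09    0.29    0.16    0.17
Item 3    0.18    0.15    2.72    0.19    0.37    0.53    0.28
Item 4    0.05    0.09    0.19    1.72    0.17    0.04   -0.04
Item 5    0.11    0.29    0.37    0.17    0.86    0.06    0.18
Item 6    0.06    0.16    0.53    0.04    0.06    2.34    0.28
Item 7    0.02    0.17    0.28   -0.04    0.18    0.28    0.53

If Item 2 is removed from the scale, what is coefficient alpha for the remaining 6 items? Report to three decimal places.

Remaining items: Item 1, Item 3, Item 4, Item 5, Item 6, Item 7 (k = 6).
Σσ²ᵢ = 0.67 + 2.72 + 1.72 + 0.86 + 2.34 + 0.53 = 8.84
total variance = 8.84 + 2 × 2.48 = 13.80
α (item deleted) = (6/5)·(1 − 8.84/13.80) = 0.431

coefficient alpha = 0.431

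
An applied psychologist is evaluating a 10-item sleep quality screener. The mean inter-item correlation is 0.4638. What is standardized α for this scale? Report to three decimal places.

Standardized α = k·r̄ / (1 + (k−1)·r̄) = 10 × 0.4638 / (1 + 9 × 0.4638)
  = 4.6380 / 5.1742 = 0.896

standardized α = 0.896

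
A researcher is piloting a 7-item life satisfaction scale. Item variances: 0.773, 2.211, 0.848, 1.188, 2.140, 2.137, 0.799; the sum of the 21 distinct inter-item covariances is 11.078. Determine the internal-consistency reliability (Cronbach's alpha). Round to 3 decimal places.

α = 0.801

Σσ²ᵢ = 0.773 + 2.211 + 0.848 + 1.188 + 2.140 + 2.137 + 0.799 = 10.096
Sum of distinct covariances = 11.078
σ²_total = Σσ²ᵢ + 2·Σcov = 10.096 + 2 × 11.078 = 32.252
α = (7/6)·(1 − 10.096/32.252) = 0.801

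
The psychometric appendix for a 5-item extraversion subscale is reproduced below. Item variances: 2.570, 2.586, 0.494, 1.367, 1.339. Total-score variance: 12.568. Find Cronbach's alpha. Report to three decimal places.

sum of item variances = 2.570 + 2.586 + 0.494 + 1.367 + 1.339 = 8.356
α = (k/(k−1))·(1 − sum of item variances/Var(T)) = (5/4)·(1 − 8.356/12.568) = 0.419

α = 0.419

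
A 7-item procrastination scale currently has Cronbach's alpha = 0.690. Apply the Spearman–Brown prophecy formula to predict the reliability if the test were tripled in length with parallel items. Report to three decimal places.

predicted reliability = 0.870

Length factor m = 3
α' = m·α / (1 + (m−1)·α)
   = 3 × 0.690 / (1 + (3 − 1) × 0.690)
   = 2.0700 / 2.3800 = 0.870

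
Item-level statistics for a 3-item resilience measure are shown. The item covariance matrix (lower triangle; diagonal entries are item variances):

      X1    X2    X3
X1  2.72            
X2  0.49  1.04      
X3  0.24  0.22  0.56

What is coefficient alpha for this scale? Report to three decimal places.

coefficient alpha = 0.458

Σσ²ᵢ = 2.72 + 1.04 + 0.56 = 4.32
Sum of off-diagonal covariances = 0.95
total variance = 4.32 + 2 × 0.95 = 6.22
α = (k/(k−1))·(1 − Σσ²ᵢ/total variance) = (3/2)·(1 − 4.32/6.22) = 0.458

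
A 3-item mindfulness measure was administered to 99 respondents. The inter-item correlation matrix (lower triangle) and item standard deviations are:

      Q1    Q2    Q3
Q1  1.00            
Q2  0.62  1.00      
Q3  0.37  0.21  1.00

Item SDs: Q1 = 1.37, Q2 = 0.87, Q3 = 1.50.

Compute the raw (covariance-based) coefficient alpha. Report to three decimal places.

Σσ²ᵢ = 1.37² + 0.87² + 1.50² = 4.8838
Covariances σ_ij = r_ij · s_i · s_j:
  σ(Q1,Q2) = 0.62 × 1.37 × 0.87 = 0.7390
  σ(Q1,Q3) = 0.37 × 1.37 × 1.50 = 0.7604
  σ(Q2,Q3) = 0.21 × 0.87 × 1.50 = 0.2741
σ²_T = Σσ²ᵢ + 2·Σσ_ij = 4.8838 + 2 × 1.7735 = 8.4308
α = (3/2)·(1 − 4.8838/8.4308) = 0.631

coefficient alpha = 0.631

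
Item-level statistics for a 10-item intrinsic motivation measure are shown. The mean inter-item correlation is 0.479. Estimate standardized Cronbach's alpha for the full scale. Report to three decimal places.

α = 0.902

Standardized α = k·r̄ / (1 + (k−1)·r̄) = 10 × 0.479 / (1 + 9 × 0.479)
  = 4.7900 / 5.3110 = 0.902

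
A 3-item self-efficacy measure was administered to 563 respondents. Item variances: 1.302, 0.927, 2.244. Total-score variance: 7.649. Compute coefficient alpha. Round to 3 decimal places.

α = 0.623

sum of item variances = 1.302 + 0.927 + 2.244 = 4.473
α = (k/(k−1))·(1 − sum of item variances/total variance) = (3/2)·(1 − 4.473/7.649) = 0.623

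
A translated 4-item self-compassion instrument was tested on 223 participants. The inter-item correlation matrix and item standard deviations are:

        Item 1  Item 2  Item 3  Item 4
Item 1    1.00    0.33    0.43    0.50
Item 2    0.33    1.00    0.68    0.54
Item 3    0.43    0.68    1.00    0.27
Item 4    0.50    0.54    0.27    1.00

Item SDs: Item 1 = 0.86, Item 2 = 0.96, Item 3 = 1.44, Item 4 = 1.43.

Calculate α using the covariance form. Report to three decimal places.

Σσ²ᵢ = 0.86² + 0.96² + 1.44² + 1.43² = 5.7797
Covariances σ_ij = r_ij · s_i · s_j:
  σ(Item 1,Item 2) = 0.33 × 0.86 × 0.96 = 0.2724
  σ(Item 1,Item 3) = 0.43 × 0.86 × 1.44 = 0.5325
  σ(Item 1,Item 4) = 0.50 × 0.86 × 1.43 = 0.6149
  σ(Item 2,Item 3) = 0.68 × 0.96 × 1.44 = 0.9400
  σ(Item 2,Item 4) = 0.54 × 0.96 × 1.43 = 0.7413
  σ(Item 3,Item 4) = 0.27 × 1.44 × 1.43 = 0.5560
σ²_T = Σσ²ᵢ + 2·Σσ_ij = 5.7797 + 2 × 3.6571 = 13.0939
α = (4/3)·(1 − 5.7797/13.0939) = 0.745

α = 0.745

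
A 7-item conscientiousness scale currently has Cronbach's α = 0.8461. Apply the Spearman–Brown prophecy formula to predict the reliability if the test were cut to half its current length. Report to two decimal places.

predicted reliability = 0.73

Length factor m = 1/2
α' = m·α / (1 − (1−m)·α)
   = 1/2 × 0.8461 / (1 − (1 − 1/2) × 0.8461)
   = 0.4230 / 0.5770 = 0.73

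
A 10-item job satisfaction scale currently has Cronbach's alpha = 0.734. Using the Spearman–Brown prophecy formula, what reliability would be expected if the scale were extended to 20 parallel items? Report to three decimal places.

Length factor m = 20/10 = 2.0000
α' = m·α / (1 + (m−1)·α)
   = 20/10 × 0.734 / (1 + (20/10 − 1) × 0.734)
   = 1.4680 / 1.7340 = 0.847

predicted reliability = 0.847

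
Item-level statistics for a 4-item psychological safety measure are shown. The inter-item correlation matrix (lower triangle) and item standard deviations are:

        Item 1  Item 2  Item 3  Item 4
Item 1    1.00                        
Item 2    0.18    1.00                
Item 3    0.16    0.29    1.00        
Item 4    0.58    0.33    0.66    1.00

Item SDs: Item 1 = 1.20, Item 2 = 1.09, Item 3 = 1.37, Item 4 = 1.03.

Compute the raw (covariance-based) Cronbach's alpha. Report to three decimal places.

Σσ²ᵢ = 1.20² + 1.09² + 1.37² + 1.03² = 5.5659
Covariances σ_ij = r_ij · s_i · s_j:
  σ(Item 1,Item 2) = 0.18 × 1.20 × 1.09 = 0.2354
  σ(Item 1,Item 3) = 0.16 × 1.20 × 1.37 = 0.2630
  σ(Item 1,Item 4) = 0.58 × 1.20 × 1.03 = 0.7169
  σ(Item 2,Item 3) = 0.29 × 1.09 × 1.37 = 0.4331
  σ(Item 2,Item 4) = 0.33 × 1.09 × 1.03 = 0.3705
  σ(Item 3,Item 4) = 0.66 × 1.37 × 1.03 = 0.9313
σ²_T = Σσ²ᵢ + 2·Σσ_ij = 5.5659 + 2 × 2.9502 = 11.4663
α = (4/3)·(1 − 5.5659/11.4663) = 0.686

Cronbach's alpha = 0.686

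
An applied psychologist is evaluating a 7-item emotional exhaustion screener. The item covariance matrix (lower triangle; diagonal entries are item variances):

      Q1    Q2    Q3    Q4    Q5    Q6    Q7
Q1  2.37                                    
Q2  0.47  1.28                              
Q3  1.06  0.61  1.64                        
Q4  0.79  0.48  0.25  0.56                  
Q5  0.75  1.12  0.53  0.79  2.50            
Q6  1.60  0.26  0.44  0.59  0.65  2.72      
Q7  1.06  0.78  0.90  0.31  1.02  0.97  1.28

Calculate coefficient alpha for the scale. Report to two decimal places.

coefficient alpha = 0.83

Σσ²ᵢ = 2.37 + 1.28 + 1.64 + 0.56 + 2.50 + 2.72 + 1.28 = 12.35
Sum of the distinct covariances = 15.43
σ²_T = 12.35 + 2 × 15.43 = 43.21
α = (k/(k−1))·(1 − Σσ²ᵢ/σ²_T) = (7/6)·(1 − 12.35/43.21) = 0.83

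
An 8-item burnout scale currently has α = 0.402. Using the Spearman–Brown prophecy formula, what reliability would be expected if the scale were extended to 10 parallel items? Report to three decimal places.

predicted reliability = 0.457

Length factor m = 10/8 = 1.2500
α' = m·α / (1 + (m−1)·α)
   = 10/8 × 0.402 / (1 + (10/8 − 1) × 0.402)
   = 0.5025 / 1.1005 = 0.457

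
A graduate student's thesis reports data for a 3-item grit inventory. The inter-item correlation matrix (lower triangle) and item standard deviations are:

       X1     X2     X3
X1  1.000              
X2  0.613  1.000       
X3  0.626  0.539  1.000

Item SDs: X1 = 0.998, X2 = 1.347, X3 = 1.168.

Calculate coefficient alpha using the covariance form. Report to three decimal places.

coefficient alpha = 0.803

Σσ²ᵢ = 0.998² + 1.347² + 1.168² = 4.1746
Covariances σ_ij = r_ij · s_i · s_j:
  σ(X1,X2) = 0.613 × 0.998 × 1.347 = 0.8241
  σ(X1,X3) = 0.626 × 0.998 × 1.168 = 0.7297
  σ(X2,X3) = 0.539 × 1.347 × 1.168 = 0.8480
σ²_T = Σσ²ᵢ + 2·Σσ_ij = 4.1746 + 2 × 2.4018 = 8.9782
α = (3/2)·(1 − 4.1746/8.9782) = 0.803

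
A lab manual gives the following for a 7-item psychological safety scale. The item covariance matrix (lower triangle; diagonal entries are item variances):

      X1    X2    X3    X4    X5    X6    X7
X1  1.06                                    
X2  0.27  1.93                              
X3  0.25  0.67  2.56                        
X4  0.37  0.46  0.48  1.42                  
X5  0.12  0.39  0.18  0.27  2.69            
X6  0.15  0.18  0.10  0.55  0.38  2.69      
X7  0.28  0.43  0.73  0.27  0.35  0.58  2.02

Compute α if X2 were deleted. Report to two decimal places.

α = 0.54

Remaining items: X1, X3, X4, X5, X6, X7 (k = 6).
Σσ²ᵢ = 1.06 + 2.56 + 1.42 + 2.69 + 2.69 + 2.02 = 12.44
σ²_total = 12.44 + 2 × 5.06 = 22.56
α (item deleted) = (6/5)·(1 − 12.44/22.56) = 0.54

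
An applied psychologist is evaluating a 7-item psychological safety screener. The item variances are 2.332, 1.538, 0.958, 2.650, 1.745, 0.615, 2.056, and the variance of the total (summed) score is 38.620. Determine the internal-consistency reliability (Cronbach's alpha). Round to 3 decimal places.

Σσ²ᵢ = 2.332 + 1.538 + 0.958 + 2.650 + 1.745 + 0.615 + 2.056 = 11.894
α = (k/(k−1))·(1 − Σσ²ᵢ/total variance) = (7/6)·(1 − 11.894/38.620) = 0.807

Cronbach's alpha = 0.807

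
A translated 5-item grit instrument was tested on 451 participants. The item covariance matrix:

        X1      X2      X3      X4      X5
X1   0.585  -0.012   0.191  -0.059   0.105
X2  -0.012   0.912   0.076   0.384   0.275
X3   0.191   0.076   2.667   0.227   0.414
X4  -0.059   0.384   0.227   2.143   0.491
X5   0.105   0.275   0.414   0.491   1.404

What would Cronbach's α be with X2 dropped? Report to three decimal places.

Remaining items: X1, X3, X4, X5 (k = 4).
Σσ²ᵢ = 0.585 + 2.667 + 2.143 + 1.404 = 6.799
σ²_total = 6.799 + 2 × 1.369 = 9.537
α (item deleted) = (4/3)·(1 − 6.799/9.537) = 0.383

Cronbach's α = 0.383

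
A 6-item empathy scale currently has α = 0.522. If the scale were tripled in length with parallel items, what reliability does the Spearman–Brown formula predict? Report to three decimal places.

predicted reliability = 0.766

Length factor m = 3
α' = m·α / (1 + (m−1)·α)
   = 3 × 0.522 / (1 + (3 − 1) × 0.522)
   = 1.5660 / 2.0440 = 0.766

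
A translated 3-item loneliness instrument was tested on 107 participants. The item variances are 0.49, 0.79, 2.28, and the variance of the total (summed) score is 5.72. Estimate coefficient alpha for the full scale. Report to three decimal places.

sum of item variances = 0.49 + 0.79 + 2.28 = 3.56
α = (k/(k−1))·(1 − sum of item variances/σ²_total) = (3/2)·(1 − 3.56/5.72) = 0.566

coefficient alpha = 0.566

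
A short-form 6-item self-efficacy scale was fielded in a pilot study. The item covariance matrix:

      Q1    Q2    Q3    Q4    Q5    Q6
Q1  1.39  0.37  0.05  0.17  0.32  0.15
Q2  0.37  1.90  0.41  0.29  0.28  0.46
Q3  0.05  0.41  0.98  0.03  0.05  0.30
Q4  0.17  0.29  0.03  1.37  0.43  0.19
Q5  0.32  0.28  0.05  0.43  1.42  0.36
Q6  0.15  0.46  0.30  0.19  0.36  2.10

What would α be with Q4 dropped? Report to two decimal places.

Remaining items: Q1, Q2, Q3, Q5, Q6 (k = 5).
Σσ²ᵢ = 1.39 + 1.90 + 0.98 + 1.42 + 2.10 = 7.79
Var(T) = 7.79 + 2 × 2.75 = 13.29
α (item deleted) = (5/4)·(1 − 7.79/13.29) = 0.52

α = 0.52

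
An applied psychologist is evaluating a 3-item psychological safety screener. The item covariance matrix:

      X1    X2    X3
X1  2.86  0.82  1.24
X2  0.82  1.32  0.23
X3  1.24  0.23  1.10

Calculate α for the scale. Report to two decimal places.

Σσᵢ² = 2.86 + 1.32 + 1.10 = 5.28
Sum of off-diagonal covariances = 2.29
total variance = 5.28 + 2 × 2.29 = 9.86
α = (k/(k−1))·(1 − Σσᵢ²/total variance) = (3/2)·(1 − 5.28/9.86) = 0.70

α = 0.70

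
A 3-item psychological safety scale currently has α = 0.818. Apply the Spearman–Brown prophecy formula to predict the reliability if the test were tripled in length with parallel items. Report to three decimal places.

Length factor m = 3
α' = m·α / (1 + (m−1)·α)
   = 3 × 0.818 / (1 + (3 − 1) × 0.818)
   = 2.4540 / 2.6360 = 0.931

predicted reliability = 0.931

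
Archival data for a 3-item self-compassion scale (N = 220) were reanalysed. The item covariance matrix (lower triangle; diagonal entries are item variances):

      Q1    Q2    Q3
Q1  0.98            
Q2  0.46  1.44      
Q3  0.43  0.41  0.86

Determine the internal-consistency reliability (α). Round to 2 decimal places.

α = 0.66

Σσᵢ² = 0.98 + 1.44 + 0.86 = 3.28
Sum of off-diagonal covariances = 1.30
σ²_total = 3.28 + 2 × 1.30 = 5.88
α = (k/(k−1))·(1 − Σσᵢ²/σ²_total) = (3/2)·(1 − 3.28/5.88) = 0.66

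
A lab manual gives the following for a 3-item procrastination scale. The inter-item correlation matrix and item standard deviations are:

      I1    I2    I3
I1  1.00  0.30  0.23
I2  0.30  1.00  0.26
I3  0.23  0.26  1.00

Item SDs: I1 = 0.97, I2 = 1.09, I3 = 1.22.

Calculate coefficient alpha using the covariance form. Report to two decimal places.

Σσ²ᵢ = 0.97² + 1.09² + 1.22² = 3.6174
Covariances σ_ij = r_ij · s_i · s_j:
  σ(I1,I2) = 0.30 × 0.97 × 1.09 = 0.3172
  σ(I1,I3) = 0.23 × 0.97 × 1.22 = 0.2722
  σ(I2,I3) = 0.26 × 1.09 × 1.22 = 0.3457
σ²_T = Σσ²ᵢ + 2·Σσ_ij = 3.6174 + 2 × 0.9351 = 5.4876
α = (3/2)·(1 − 3.6174/5.4876) = 0.51

α = 0.51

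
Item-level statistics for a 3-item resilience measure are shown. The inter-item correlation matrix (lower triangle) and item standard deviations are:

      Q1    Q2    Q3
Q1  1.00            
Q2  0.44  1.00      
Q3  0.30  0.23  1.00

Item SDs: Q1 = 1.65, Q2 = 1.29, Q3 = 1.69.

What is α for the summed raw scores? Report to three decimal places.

Σσ²ᵢ = 1.65² + 1.29² + 1.69² = 7.2427
Covariances σ_ij = r_ij · s_i · s_j:
  σ(Q1,Q2) = 0.44 × 1.65 × 1.29 = 0.9365
  σ(Q1,Q3) = 0.30 × 1.65 × 1.69 = 0.8365
  σ(Q2,Q3) = 0.23 × 1.29 × 1.69 = 0.5014
σ²_T = Σσ²ᵢ + 2·Σσ_ij = 7.2427 + 2 × 2.2744 = 11.7915
α = (3/2)·(1 − 7.2427/11.7915) = 0.579

α = 0.579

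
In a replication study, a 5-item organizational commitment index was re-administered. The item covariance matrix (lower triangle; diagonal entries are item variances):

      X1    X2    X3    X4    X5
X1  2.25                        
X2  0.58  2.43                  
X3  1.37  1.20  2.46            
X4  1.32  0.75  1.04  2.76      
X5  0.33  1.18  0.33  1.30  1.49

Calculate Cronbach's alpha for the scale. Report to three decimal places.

Cronbach's alpha = 0.778

ΣVar(i) = 2.25 + 2.43 + 2.46 + 2.76 + 1.49 = 11.39
Sum of the distinct covariances = 9.40
σ²_T = 11.39 + 2 × 9.40 = 30.19
α = (k/(k−1))·(1 − ΣVar(i)/σ²_T) = (5/4)·(1 − 11.39/30.19) = 0.778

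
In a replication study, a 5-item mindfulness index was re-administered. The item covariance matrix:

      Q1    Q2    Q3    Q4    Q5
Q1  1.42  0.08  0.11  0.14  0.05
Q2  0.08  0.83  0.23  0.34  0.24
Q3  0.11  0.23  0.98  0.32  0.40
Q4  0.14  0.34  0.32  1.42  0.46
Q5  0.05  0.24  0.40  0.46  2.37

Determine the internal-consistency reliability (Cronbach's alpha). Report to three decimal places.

Cronbach's alpha = 0.504

ΣVar(i) = 1.42 + 0.83 + 0.98 + 1.42 + 2.37 = 7.02
Σ_{i<j} σ_ij = 2.37
Var(T) = 7.02 + 2 × 2.37 = 11.76
α = (k/(k−1))·(1 − ΣVar(i)/Var(T)) = (5/4)·(1 − 7.02/11.76) = 0.504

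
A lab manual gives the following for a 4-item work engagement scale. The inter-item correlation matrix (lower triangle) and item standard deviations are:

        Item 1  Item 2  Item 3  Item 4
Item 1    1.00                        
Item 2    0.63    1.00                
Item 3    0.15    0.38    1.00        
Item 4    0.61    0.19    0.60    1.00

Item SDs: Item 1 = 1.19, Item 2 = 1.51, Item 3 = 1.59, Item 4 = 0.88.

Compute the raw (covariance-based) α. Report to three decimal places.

α = 0.716

Σσ²ᵢ = 1.19² + 1.51² + 1.59² + 0.88² = 6.9987
Covariances σ_ij = r_ij · s_i · s_j:
  σ(Item 1,Item 2) = 0.63 × 1.19 × 1.51 = 1.1320
  σ(Item 1,Item 3) = 0.15 × 1.19 × 1.59 = 0.2838
  σ(Item 1,Item 4) = 0.61 × 1.19 × 0.88 = 0.6388
  σ(Item 2,Item 3) = 0.38 × 1.51 × 1.59 = 0.9123
  σ(Item 2,Item 4) = 0.19 × 1.51 × 0.88 = 0.2525
  σ(Item 3,Item 4) = 0.60 × 1.59 × 0.88 = 0.8395
σ²_T = Σσ²ᵢ + 2·Σσ_ij = 6.9987 + 2 × 4.0589 = 15.1165
α = (4/3)·(1 − 6.9987/15.1165) = 0.716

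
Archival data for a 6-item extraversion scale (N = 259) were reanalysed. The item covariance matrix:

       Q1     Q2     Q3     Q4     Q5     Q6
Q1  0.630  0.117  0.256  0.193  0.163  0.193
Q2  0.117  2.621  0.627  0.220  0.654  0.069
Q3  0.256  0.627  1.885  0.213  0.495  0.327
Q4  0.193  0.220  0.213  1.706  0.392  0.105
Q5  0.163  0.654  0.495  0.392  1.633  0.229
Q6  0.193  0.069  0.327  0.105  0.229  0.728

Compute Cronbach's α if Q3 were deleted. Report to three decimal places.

Remaining items: Q1, Q2, Q4, Q5, Q6 (k = 5).
ΣVar(i) = 0.630 + 2.621 + 1.706 + 1.633 + 0.728 = 7.318
total variance = 7.318 + 2 × 2.335 = 11.988
α (item deleted) = (5/4)·(1 − 7.318/11.988) = 0.487

Cronbach's α = 0.487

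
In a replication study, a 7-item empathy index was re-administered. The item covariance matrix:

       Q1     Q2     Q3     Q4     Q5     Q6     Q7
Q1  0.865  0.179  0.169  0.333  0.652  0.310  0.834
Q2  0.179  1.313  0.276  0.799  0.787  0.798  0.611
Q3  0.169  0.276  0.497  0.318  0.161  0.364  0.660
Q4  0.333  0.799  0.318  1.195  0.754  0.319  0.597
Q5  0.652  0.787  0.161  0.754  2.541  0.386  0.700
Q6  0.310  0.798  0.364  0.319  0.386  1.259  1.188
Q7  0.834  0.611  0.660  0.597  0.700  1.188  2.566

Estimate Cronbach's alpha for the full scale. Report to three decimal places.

Σσᵢ² = 0.865 + 1.313 + 0.497 + 1.195 + 2.541 + 1.259 + 2.566 = 10.236
Σ_{i<j} σ_ij = 11.195
σ²_T = 10.236 + 2 × 11.195 = 32.626
α = (k/(k−1))·(1 − Σσᵢ²/σ²_T) = (7/6)·(1 − 10.236/32.626) = 0.801

α = 0.801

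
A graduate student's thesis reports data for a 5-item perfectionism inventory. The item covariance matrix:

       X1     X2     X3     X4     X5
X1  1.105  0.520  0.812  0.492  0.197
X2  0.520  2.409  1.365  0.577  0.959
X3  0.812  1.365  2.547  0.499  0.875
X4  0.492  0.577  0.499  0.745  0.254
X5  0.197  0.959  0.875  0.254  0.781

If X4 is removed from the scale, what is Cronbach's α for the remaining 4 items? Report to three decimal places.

α = 0.774

Remaining items: X1, X2, X3, X5 (k = 4).
sum of item variances = 1.105 + 2.409 + 2.547 + 0.781 = 6.842
total variance = 6.842 + 2 × 4.728 = 16.298
α (item deleted) = (4/3)·(1 − 6.842/16.298) = 0.774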